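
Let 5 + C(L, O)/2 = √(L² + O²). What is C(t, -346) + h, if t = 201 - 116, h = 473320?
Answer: 473310 + 2*√126941 ≈ 4.7402e+5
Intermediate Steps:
t = 85
C(L, O) = -10 + 2*√(L² + O²)
C(t, -346) + h = (-10 + 2*√(85² + (-346)²)) + 473320 = (-10 + 2*√(7225 + 119716)) + 473320 = (-10 + 2*√126941) + 473320 = 473310 + 2*√126941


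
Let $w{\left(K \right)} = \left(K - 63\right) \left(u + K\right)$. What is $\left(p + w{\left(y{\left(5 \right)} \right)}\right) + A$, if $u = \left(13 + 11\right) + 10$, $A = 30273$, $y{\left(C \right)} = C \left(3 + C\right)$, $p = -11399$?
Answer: $17172$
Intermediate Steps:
$u = 34$ ($u = 24 + 10 = 34$)
$w{\left(K \right)} = \left(-63 + K\right) \left(34 + K\right)$ ($w{\left(K \right)} = \left(K - 63\right) \left(34 + K\right) = \left(-63 + K\right) \left(34 + K\right)$)
$\left(p + w{\left(y{\left(5 \right)} \right)}\right) + A = \left(-11399 - \left(2142 - 25 \left(3 + 5\right)^{2} + 29 \cdot 5 \left(3 + 5\right)\right)\right) + 30273 = \left(-11399 - \left(2142 - 1600 + 29 \cdot 5 \cdot 8\right)\right) + 30273 = \left(-11399 - \left(3302 - 1600\right)\right) + 30273 = \left(-11399 - 1702\right) + 30273 = -13101 + 30273 = 17172$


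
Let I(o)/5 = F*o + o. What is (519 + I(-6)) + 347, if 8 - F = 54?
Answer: 2216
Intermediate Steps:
F = -46 (F = 8 - 1*54 = 8 - 54 = -46)
I(o) = -225*o (I(o) = 5*(-46*o + o) = 5*(-45*o) = -225*o)
(519 + I(-6)) + 347 = (519 - 225*(-6)) + 347 = (519 + 1350) + 347 = 1869 + 347 = 2216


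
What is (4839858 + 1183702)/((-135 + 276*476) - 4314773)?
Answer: -1505890/1045883 ≈ -1.4398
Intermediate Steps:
(4839858 + 1183702)/((-135 + 276*476) - 4314773) = 6023560/((-135 + 131376) - 4314773) = 6023560/(131241 - 4314773) = 6023560/(-4183532) = 6023560*(-1/4183532) = -1505890/1045883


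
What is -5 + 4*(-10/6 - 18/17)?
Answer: -811/51 ≈ -15.902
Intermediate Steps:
-5 + 4*(-10/6 - 18/17) = -5 + 4*(-10*⅙ - 18*1/17) = -5 + 4*(-5/3 - 18/17) = -5 + 4*(-139/51) = -5 - 556/51 = -811/51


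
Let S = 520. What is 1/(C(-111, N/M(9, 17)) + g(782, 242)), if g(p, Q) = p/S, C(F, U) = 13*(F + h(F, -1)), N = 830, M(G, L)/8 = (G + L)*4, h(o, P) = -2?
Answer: -260/381549 ≈ -0.00068143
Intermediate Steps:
M(G, L) = 32*G + 32*L (M(G, L) = 8*((G + L)*4) = 8*(4*G + 4*L) = 32*G + 32*L)
C(F, U) = -26 + 13*F (C(F, U) = 13*(F - 2) = 13*(-2 + F) = -26 + 13*F)
g(p, Q) = p/520
1/(C(-111, N/M(9, 17)) + g(782, 242)) = 1/((-26 + 13*(-111)) + (1/520)*782) = 1/((-26 - 1443) + 391/260) = 1/(-1469 + 391/260) = 1/(-381549/260) = -260/381549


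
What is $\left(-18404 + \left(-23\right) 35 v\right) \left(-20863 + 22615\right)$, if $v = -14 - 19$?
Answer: $14298072$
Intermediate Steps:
$v = -33$ ($v = -14 - 19 = -33$)
$\left(-18404 + \left(-23\right) 35 v\right) \left(-20863 + 22615\right) = \left(-18404 + \left(-23\right) 35 \left(-33\right)\right) \left(-20863 + 22615\right) = \left(-18404 - -26565\right) 1752 = \left(-18404 + 26565\right) 1752 = 8161 \cdot 1752 = 14298072$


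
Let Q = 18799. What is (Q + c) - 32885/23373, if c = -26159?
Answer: -172058165/23373 ≈ -7361.4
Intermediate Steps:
(Q + c) - 32885/23373 = (18799 - 26159) - 32885/23373 = -7360 - 32885*1/23373 = -7360 - 32885/23373 = -172058165/23373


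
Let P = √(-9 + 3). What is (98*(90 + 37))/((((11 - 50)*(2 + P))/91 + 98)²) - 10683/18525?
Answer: 4*(-1816110*√6 + 264929293*I)/(6175*(2040*√6 + 231173*I)) ≈ 0.74175 + 0.028499*I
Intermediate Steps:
P = I*√6 (P = √(-6) = I*√6 ≈ 2.4495*I)
(98*(90 + 37))/((((11 - 50)*(2 + P))/91 + 98)²) - 10683/18525 = (98*(90 + 37))/((((11 - 50)*(2 + I*√6))/91 + 98)²) - 10683/18525 = (98*127)/((-39*(2 + I*√6)*(1/91) + 98)²) - 10683*1/18525 = 12446/(((-78 - 39*I*√6)*(1/91) + 98)²) - 3561/6175 = 12446/(((-6/7 - 3*I*√6/7) + 98)²) - 3561/6175 = 12446/((680/7 - 3*I*√6/7)²) - 3561/6175 = 12446/(680/7 - 3*I*√6/7)² - 3561/6175 = -3561/6175 + 12446/(680/7 - 3*I*√6/7)²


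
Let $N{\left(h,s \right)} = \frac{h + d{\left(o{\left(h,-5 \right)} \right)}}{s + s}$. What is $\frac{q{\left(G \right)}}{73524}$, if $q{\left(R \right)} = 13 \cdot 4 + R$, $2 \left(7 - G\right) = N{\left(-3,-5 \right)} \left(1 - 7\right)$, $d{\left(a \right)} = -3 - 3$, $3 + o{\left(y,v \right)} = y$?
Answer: $\frac{617}{735240} \approx 0.00083918$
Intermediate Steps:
$o{\left(y,v \right)} = -3 + y$
$d{\left(a \right)} = -6$ ($d{\left(a \right)} = -3 - 3 = -6$)
$N{\left(h,s \right)} = \frac{-6 + h}{2 s}$ ($N{\left(h,s \right)} = \frac{h - 6}{s + s} = \frac{-6 + h}{2 s}$)
$G = \frac{97}{10}$ ($G = 7 - \frac{\frac{-6 - 3}{2 \left(-5\right)} \left(1 - 7\right)}{2} = 7 - \frac{\frac{1}{2} \left(- \frac{1}{5}\right) \left(-9\right) \left(-6\right)}{2} = 7 - \frac{\frac{9}{10} \left(-6\right)}{2} = 7 - - \frac{27}{10} = 7 + \frac{27}{10} = \frac{97}{10} \approx 9.7$)
$q{\left(R \right)} = 52 + R$
$\frac{q{\left(G \right)}}{73524} = \frac{52 + \frac{97}{10}}{73524} = \frac{617}{10} \cdot \frac{1}{73524} = \frac{617}{735240}$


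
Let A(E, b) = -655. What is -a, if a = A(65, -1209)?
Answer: 655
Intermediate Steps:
a = -655
-a = -1*(-655) = 655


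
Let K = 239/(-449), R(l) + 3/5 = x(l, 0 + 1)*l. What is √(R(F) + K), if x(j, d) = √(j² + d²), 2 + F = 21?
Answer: √(-5706790 + 95760475*√362)/2245 ≈ 18.983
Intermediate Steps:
F = 19 (F = -2 + 21 = 19)
x(j, d) = √(d² + j²)
R(l) = -⅗ + l*√(1 + l²) (R(l) = -⅗ + √((0 + 1)² + l²)*l = -⅗ + √(1² + l²)*l = -⅗ + √(1 + l²)*l = -⅗ + l*√(1 + l²))
K = -239/449 (K = 239*(-1/449) = -239/449 ≈ -0.53229)
√(R(F) + K) = √((-⅗ + 19*√(1 + 19²)) - 239/449) = √((-⅗ + 19*√(1 + 361)) - 239/449) = √((-⅗ + 19*√362) - 239/449) = √(-2542/2245 + 19*√362)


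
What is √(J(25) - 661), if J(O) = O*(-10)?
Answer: I*√911 ≈ 30.183*I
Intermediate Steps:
J(O) = -10*O
√(J(25) - 661) = √(-10*25 - 661) = √(-250 - 661) = √(-911) = I*√911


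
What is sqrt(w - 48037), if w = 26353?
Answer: 2*I*sqrt(5421) ≈ 147.25*I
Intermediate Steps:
sqrt(w - 48037) = sqrt(26353 - 48037) = sqrt(-21684) = 2*I*sqrt(5421)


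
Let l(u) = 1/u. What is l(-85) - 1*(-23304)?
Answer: 1980839/85 ≈ 23304.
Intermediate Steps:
l(-85) - 1*(-23304) = 1/(-85) - 1*(-23304) = -1/85 + 23304 = 1980839/85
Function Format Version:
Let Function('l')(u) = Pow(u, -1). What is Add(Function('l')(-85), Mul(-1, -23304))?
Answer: Rational(1980839, 85) ≈ 23304.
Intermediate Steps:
Add(Function('l')(-85), Mul(-1, -23304)) = Add(Pow(-85, -1), Mul(-1, -23304)) = Add(Rational(-1, 85), 23304) = Rational(1980839, 85)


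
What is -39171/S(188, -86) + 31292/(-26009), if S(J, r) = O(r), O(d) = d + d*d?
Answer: -1247543059/190125790 ≈ -6.5617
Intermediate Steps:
O(d) = d + d**2
S(J, r) = r*(1 + r)
-39171/S(188, -86) + 31292/(-26009) = -39171*(-1/(86*(1 - 86))) + 31292/(-26009) = -39171/((-86*(-85))) + 31292*(-1/26009) = -39171/7310 - 31292/26009 = -1247543059/190125790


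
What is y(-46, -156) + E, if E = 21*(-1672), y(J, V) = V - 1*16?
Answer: -35284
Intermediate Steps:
y(J, V) = -16 + V (y(J, V) = V - 16 = -16 + V)
E = -35112
y(-46, -156) + E = (-16 - 156) - 35112 = -172 - 35112 = -35284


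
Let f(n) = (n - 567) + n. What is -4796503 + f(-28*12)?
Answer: -4797742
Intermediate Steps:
f(n) = -567 + 2*n (f(n) = (-567 + n) + n = -567 + 2*n)
-4796503 + f(-28*12) = -4796503 + (-567 + 2*(-28*12)) = -4796503 + (-567 + 2*(-336)) = -4796503 + (-567 - 672) = -4796503 - 1239 = -4797742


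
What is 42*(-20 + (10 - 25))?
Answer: -1470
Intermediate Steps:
42*(-20 + (10 - 25)) = 42*(-20 - 15) = 42*(-35) = -1470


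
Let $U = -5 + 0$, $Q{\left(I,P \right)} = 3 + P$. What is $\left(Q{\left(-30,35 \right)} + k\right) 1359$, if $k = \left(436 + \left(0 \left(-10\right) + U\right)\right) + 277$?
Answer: $1013814$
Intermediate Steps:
$U = -5$
$k = 708$ ($k = \left(436 + \left(0 \left(-10\right) - 5\right)\right) + 277 = \left(436 + \left(0 - 5\right)\right) + 277 = \left(436 - 5\right) + 277 = 431 + 277 = 708$)
$\left(Q{\left(-30,35 \right)} + k\right) 1359 = \left(\left(3 + 35\right) + 708\right) 1359 = \left(38 + 708\right) 1359 = 746 \cdot 1359 = 1013814$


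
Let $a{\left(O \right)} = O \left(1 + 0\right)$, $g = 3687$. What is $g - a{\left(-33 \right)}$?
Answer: $3720$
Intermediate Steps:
$a{\left(O \right)} = O$ ($a{\left(O \right)} = O 1 = O$)
$g - a{\left(-33 \right)} = 3687 - -33 = 3687 + 33 = 3720$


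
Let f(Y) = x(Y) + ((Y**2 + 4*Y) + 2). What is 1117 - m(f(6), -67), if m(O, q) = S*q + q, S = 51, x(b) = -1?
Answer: 4601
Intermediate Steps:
f(Y) = 1 + Y**2 + 4*Y (f(Y) = -1 + ((Y**2 + 4*Y) + 2) = -1 + (2 + Y**2 + 4*Y) = 1 + Y**2 + 4*Y)
m(O, q) = 52*q (m(O, q) = 51*q + q = 52*q)
1117 - m(f(6), -67) = 1117 - 52*(-67) = 1117 - 1*(-3484) = 1117 + 3484 = 4601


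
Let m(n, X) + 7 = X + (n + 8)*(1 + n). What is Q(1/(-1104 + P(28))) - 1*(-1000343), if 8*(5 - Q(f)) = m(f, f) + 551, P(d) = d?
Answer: 9264792166791/9262208 ≈ 1.0003e+6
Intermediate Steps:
m(n, X) = -7 + X + (1 + n)*(8 + n) (m(n, X) = -7 + (X + (n + 8)*(1 + n)) = -7 + (X + (8 + n)*(1 + n)) = -7 + (X + (1 + n)*(8 + n)) = -7 + X + (1 + n)*(8 + n))
Q(f) = -64 - 5*f/4 - f²/8 (Q(f) = 5 - ((1 + f + f² + 9*f) + 551)/8 = 5 - ((1 + f² + 10*f) + 551)/8 = 5 - (552 + f² + 10*f)/8 = 5 + (-69 - 5*f/4 - f²/8) = -64 - 5*f/4 - f²/8)
Q(1/(-1104 + P(28))) - 1*(-1000343) = (-64 - 5/(4*(-1104 + 28)) - 1/(8*(-1104 + 28)²)) - 1*(-1000343) = (-64 - 5/4/(-1076) - (1/(-1076))²/8) + 1000343 = (-64 - 5/4*(-1/1076) - (-1/1076)²/8) + 1000343 = (-64 + 5/4304 - ⅛*1/1157776) + 1000343 = (-64 + 5/4304 - 1/9262208) + 1000343 = -592770553/9262208 + 1000343 = 9264792166791/9262208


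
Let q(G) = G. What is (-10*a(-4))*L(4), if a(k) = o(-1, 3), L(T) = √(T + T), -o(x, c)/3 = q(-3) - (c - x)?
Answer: -420*√2 ≈ -593.97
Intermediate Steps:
o(x, c) = 9 - 3*x + 3*c (o(x, c) = -3*(-3 - (c - x)) = -3*(-3 + (x - c)) = -3*(-3 + x - c) = 9 - 3*x + 3*c)
L(T) = √2*√T (L(T) = √(2*T) = √2*√T)
a(k) = 21 (a(k) = 9 - 3*(-1) + 3*3 = 9 + 3 + 9 = 21)
(-10*a(-4))*L(4) = (-10*21)*(√2*√4) = -210*√2*2 = -420*√2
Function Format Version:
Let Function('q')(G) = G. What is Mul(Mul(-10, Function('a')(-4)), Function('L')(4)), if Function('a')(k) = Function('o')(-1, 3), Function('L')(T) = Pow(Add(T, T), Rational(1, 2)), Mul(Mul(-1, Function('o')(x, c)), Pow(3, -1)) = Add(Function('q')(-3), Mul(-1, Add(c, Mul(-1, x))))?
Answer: Mul(-420, Pow(2, Rational(1, 2))) ≈ -593.97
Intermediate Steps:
Function('o')(x, c) = Add(9, Mul(-3, x), Mul(3, c)) (Function('o')(x, c) = Mul(-3, Add(-3, Mul(-1, Add(c, Mul(-1, x))))) = Mul(-3, Add(-3, Add(x, Mul(-1, c)))) = Mul(-3, Add(-3, x, Mul(-1, c))) = Add(9, Mul(-3, x), Mul(3, c)))
Function('L')(T) = Mul(Pow(2, Rational(1, 2)), Pow(T, Rational(1, 2))) (Function('L')(T) = Pow(Mul(2, T), Rational(1, 2)) = Mul(Pow(2, Rational(1, 2)), Pow(T, Rational(1, 2))))
Function('a')(k) = 21 (Function('a')(k) = Add(9, Mul(-3, -1), Mul(3, 3)) = Add(9, 3, 9) = 21)
Mul(Mul(-10, Function('a')(-4)), Function('L')(4)) = Mul(Mul(-10, 21), Mul(Pow(2, Rational(1, 2)), Pow(4, Rational(1, 2)))) = Mul(-210, Mul(Pow(2, Rational(1, 2)), 2)) = Mul(-210, Mul(2, Pow(2, Rational(1, 2)))) = Mul(-420, Pow(2, Rational(1, 2)))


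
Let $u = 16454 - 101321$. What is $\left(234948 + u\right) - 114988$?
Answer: $35093$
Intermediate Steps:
$u = -84867$
$\left(234948 + u\right) - 114988 = \left(234948 - 84867\right) - 114988 = 150081 - 114988 = 35093$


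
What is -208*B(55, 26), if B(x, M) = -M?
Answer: 5408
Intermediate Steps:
-208*B(55, 26) = -(-208)*26 = -208*(-26) = 5408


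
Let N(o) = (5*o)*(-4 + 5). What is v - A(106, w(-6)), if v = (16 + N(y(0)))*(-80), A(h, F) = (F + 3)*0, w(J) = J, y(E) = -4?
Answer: 320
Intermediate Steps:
N(o) = 5*o (N(o) = (5*o)*1 = 5*o)
A(h, F) = 0 (A(h, F) = (3 + F)*0 = 0)
v = 320 (v = (16 + 5*(-4))*(-80) = (16 - 20)*(-80) = -4*(-80) = 320)
v - A(106, w(-6)) = 320 - 1*0 = 320 + 0 = 320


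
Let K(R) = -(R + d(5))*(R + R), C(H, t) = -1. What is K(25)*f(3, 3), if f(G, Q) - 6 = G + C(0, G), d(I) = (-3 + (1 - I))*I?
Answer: 4000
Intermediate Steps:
d(I) = I*(-2 - I) (d(I) = (-2 - I)*I = I*(-2 - I))
f(G, Q) = 5 + G (f(G, Q) = 6 + (G - 1) = 6 + (-1 + G) = 5 + G)
K(R) = -2*R*(-35 + R) (K(R) = -(R - 1*5*(2 + 5))*(R + R) = -(R - 1*5*7)*2*R = -(R - 35)*2*R = -(-35 + R)*2*R = -2*R*(-35 + R))
K(25)*f(3, 3) = (2*25*(35 - 1*25))*(5 + 3) = (2*25*(35 - 25))*8 = (2*25*10)*8 = 500*8 = 4000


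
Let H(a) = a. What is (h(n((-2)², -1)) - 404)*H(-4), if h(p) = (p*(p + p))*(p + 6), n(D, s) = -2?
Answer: 1488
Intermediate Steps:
h(p) = 2*p²*(6 + p) (h(p) = (p*(2*p))*(6 + p) = (2*p²)*(6 + p) = 2*p²*(6 + p))
(h(n((-2)², -1)) - 404)*H(-4) = (2*(-2)²*(6 - 2) - 404)*(-4) = (2*4*4 - 404)*(-4) = (32 - 404)*(-4) = -372*(-4) = 1488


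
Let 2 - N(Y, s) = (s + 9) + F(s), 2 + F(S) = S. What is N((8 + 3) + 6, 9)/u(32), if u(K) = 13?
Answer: -23/13 ≈ -1.7692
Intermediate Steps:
F(S) = -2 + S
N(Y, s) = -5 - 2*s (N(Y, s) = 2 - ((s + 9) + (-2 + s)) = 2 - ((9 + s) + (-2 + s)) = 2 - (7 + 2*s) = 2 + (-7 - 2*s) = -5 - 2*s)
N((8 + 3) + 6, 9)/u(32) = (-5 - 2*9)/13 = (-5 - 18)*(1/13) = -23*1/13 = -23/13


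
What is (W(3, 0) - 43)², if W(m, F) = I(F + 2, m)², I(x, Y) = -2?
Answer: 1521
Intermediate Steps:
W(m, F) = 4 (W(m, F) = (-2)² = 4)
(W(3, 0) - 43)² = (4 - 43)² = (-39)² = 1521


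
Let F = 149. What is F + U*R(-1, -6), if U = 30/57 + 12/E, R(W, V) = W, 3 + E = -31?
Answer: 48071/323 ≈ 148.83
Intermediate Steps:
E = -34 (E = -3 - 31 = -34)
U = 56/323 (U = 30/57 + 12/(-34) = 30*(1/57) + 12*(-1/34) = 10/19 - 6/17 = 56/323 ≈ 0.17337)
F + U*R(-1, -6) = 149 + (56/323)*(-1) = 149 - 56/323 = 48071/323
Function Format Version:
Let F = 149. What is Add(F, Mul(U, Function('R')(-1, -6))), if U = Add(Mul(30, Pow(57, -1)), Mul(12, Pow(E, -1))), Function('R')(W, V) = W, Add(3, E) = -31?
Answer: Rational(48071, 323) ≈ 148.83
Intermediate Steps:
E = -34 (E = Add(-3, -31) = -34)
U = Rational(56, 323) (U = Add(Mul(30, Pow(57, -1)), Mul(12, Pow(-34, -1))) = Add(Mul(30, Rational(1, 57)), Mul(12, Rational(-1, 34))) = Add(Rational(10, 19), Rational(-6, 17)) = Rational(56, 323) ≈ 0.17337)
Add(F, Mul(U, Function('R')(-1, -6))) = Add(149, Mul(Rational(56, 323), -1)) = Add(149, Rational(-56, 323)) = Rational(48071, 323)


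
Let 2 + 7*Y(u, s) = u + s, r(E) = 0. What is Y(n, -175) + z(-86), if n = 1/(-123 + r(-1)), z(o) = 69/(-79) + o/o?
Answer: -1711378/68019 ≈ -25.160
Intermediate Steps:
z(o) = 10/79 (z(o) = 69*(-1/79) + 1 = -69/79 + 1 = 10/79)
n = -1/123 (n = 1/(-123 + 0) = 1/(-123) = -1/123 ≈ -0.0081301)
Y(u, s) = -2/7 + s/7 + u/7 (Y(u, s) = -2/7 + (u + s)/7 = -2/7 + (s + u)/7 = -2/7 + (s/7 + u/7) = -2/7 + s/7 + u/7)
Y(n, -175) + z(-86) = (-2/7 + (⅐)*(-175) + (⅐)*(-1/123)) + 10/79 = (-2/7 - 25 - 1/861) + 10/79 = -21772/861 + 10/79 = -1711378/68019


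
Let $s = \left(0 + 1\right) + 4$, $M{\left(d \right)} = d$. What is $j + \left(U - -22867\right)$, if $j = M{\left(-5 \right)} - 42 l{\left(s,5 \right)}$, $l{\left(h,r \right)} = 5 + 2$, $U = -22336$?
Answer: $232$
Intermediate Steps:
$s = 5$ ($s = 1 + 4 = 5$)
$l{\left(h,r \right)} = 7$
$j = -299$ ($j = -5 - 294 = -299$)
$j + \left(U - -22867\right) = -299 - -531 = -299 + \left(-22336 + 22867\right) = -299 + 531 = 232$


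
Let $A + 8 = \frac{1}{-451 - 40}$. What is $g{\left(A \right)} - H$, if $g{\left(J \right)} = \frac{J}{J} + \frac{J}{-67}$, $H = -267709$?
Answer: $\frac{8806859799}{32897} \approx 2.6771 \cdot 10^{5}$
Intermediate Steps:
$A = - \frac{3929}{491}$ ($A = -8 + \frac{1}{-451 - 40} = -8 + \frac{1}{-491} = -8 - \frac{1}{491} = - \frac{3929}{491} \approx -8.002$)
$g{\left(J \right)} = 1 - \frac{J}{67}$ ($g{\left(J \right)} = 1 + J \left(- \frac{1}{67}\right) = 1 - \frac{J}{67}$)
$g{\left(A \right)} - H = \left(1 - - \frac{3929}{32897}\right) - -267709 = \left(1 + \frac{3929}{32897}\right) + 267709 = \frac{36826}{32897} + 267709 = \frac{8806859799}{32897}$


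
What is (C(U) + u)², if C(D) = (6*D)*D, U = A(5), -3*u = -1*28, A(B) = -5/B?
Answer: 2116/9 ≈ 235.11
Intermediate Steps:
u = 28/3 (u = -(-1)*28/3 = -⅓*(-28) = 28/3 ≈ 9.3333)
U = -1 (U = -5/5 = -5*⅕ = -1)
C(D) = 6*D²
(C(U) + u)² = (6*(-1)² + 28/3)² = (6*1 + 28/3)² = (6 + 28/3)² = (46/3)² = 2116/9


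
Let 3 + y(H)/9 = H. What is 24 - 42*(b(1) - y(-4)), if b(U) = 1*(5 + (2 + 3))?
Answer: -3042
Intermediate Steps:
b(U) = 10 (b(U) = 1*(5 + 5) = 1*10 = 10)
y(H) = -27 + 9*H
24 - 42*(b(1) - y(-4)) = 24 - 42*(10 - (-27 + 9*(-4))) = 24 - 42*(10 - (-27 - 36)) = 24 - 42*(10 - 1*(-63)) = 24 - 42*(10 + 63) = 24 - 42*73 = 24 - 3066 = -3042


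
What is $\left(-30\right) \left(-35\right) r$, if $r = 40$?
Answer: $42000$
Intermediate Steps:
$\left(-30\right) \left(-35\right) r = \left(-30\right) \left(-35\right) 40 = 1050 \cdot 40 = 42000$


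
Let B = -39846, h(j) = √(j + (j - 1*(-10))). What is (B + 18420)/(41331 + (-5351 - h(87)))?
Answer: -32121145/53940009 - 3571*√46/107880018 ≈ -0.59572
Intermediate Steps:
h(j) = √(10 + 2*j) (h(j) = √(j + (j + 10)) = √(j + (10 + j)) = √(10 + 2*j))
(B + 18420)/(41331 + (-5351 - h(87))) = (-39846 + 18420)/(41331 + (-5351 - √(10 + 2*87))) = -21426/(41331 + (-5351 - √(10 + 174))) = -21426/(41331 + (-5351 - √184)) = -21426/(41331 + (-5351 - 2*√46)) = -21426/(35980 - 2*√46)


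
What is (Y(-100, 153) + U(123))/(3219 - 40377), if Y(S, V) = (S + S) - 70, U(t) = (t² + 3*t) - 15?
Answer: -461/1126 ≈ -0.40941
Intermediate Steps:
U(t) = -15 + t² + 3*t
Y(S, V) = -70 + 2*S (Y(S, V) = 2*S - 70 = -70 + 2*S)
(Y(-100, 153) + U(123))/(3219 - 40377) = ((-70 + 2*(-100)) + (-15 + 123² + 3*123))/(3219 - 40377) = ((-70 - 200) + (-15 + 15129 + 369))/(-37158) = (-270 + 15483)*(-1/37158) = 15213*(-1/37158) = -461/1126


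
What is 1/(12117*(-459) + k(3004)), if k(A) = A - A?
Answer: -1/5561703 ≈ -1.7980e-7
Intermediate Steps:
k(A) = 0
1/(12117*(-459) + k(3004)) = 1/(12117*(-459) + 0) = 1/(-5561703 + 0) = 1/(-5561703) = -1/5561703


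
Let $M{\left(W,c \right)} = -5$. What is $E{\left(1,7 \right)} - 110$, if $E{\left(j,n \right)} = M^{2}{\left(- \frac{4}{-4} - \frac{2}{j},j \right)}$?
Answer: $-85$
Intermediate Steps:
$E{\left(j,n \right)} = 25$ ($E{\left(j,n \right)} = \left(-5\right)^{2} = 25$)
$E{\left(1,7 \right)} - 110 = 25 - 110 = -85$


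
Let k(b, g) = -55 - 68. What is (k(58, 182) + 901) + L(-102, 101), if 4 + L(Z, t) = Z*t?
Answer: -9528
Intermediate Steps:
k(b, g) = -123
L(Z, t) = -4 + Z*t
(k(58, 182) + 901) + L(-102, 101) = (-123 + 901) + (-4 - 102*101) = 778 + (-4 - 10302) = 778 - 10306 = -9528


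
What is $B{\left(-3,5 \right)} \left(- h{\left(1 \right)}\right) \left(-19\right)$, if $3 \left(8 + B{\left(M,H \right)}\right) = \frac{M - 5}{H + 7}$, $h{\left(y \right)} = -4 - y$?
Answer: $\frac{7030}{9} \approx 781.11$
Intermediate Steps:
$B{\left(M,H \right)} = -8 + \frac{-5 + M}{3 \left(7 + H\right)}$ ($B{\left(M,H \right)} = -8 + \frac{\left(M - 5\right) \frac{1}{H + 7}}{3} = -8 + \frac{\left(-5 + M\right) \frac{1}{7 + H}}{3} = -8 + \frac{\frac{1}{7 + H} \left(-5 + M\right)}{3} = -8 + \frac{-5 + M}{3 \left(7 + H\right)}$)
$B{\left(-3,5 \right)} \left(- h{\left(1 \right)}\right) \left(-19\right) = \frac{-173 - 3 - 120}{3 \left(7 + 5\right)} \left(- (-4 - 1)\right) \left(-19\right) = \frac{-173 - 3 - 120}{3 \cdot 12} \left(- (-4 - 1)\right) \left(-19\right) = \frac{1}{3} \cdot \frac{1}{12} \left(-296\right) \left(\left(-1\right) \left(-5\right)\right) \left(-19\right) = \left(- \frac{74}{9}\right) 5 \left(-19\right) = \left(- \frac{370}{9}\right) \left(-19\right) = \frac{7030}{9}$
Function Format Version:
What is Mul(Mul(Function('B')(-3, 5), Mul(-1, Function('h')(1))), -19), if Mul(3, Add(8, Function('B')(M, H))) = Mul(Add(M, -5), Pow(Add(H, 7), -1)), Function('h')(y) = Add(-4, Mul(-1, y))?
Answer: Rational(7030, 9) ≈ 781.11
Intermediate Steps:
Function('B')(M, H) = Add(-8, Mul(Rational(1, 3), Pow(Add(7, H), -1), Add(-5, M))) (Function('B')(M, H) = Add(-8, Mul(Rational(1, 3), Mul(Add(M, -5), Pow(Add(H, 7), -1)))) = Add(-8, Mul(Rational(1, 3), Mul(Add(-5, M), Pow(Add(7, H), -1)))) = Add(-8, Mul(Rational(1, 3), Mul(Pow(Add(7, H), -1), Add(-5, M)))) = Add(-8, Mul(Rational(1, 3), Pow(Add(7, H), -1), Add(-5, M))))
Mul(Mul(Function('B')(-3, 5), Mul(-1, Function('h')(1))), -19) = Mul(Mul(Mul(Rational(1, 3), Pow(Add(7, 5), -1), Add(-173, -3, Mul(-24, 5))), Mul(-1, Add(-4, Mul(-1, 1)))), -19) = Mul(Mul(Mul(Rational(1, 3), Pow(12, -1), Add(-173, -3, -120)), Mul(-1, Add(-4, -1))), -19) = Mul(Mul(Mul(Rational(1, 3), Rational(1, 12), -296), Mul(-1, -5)), -19) = Mul(Mul(Rational(-74, 9), 5), -19) = Mul(Rational(-370, 9), -19) = Rational(7030, 9)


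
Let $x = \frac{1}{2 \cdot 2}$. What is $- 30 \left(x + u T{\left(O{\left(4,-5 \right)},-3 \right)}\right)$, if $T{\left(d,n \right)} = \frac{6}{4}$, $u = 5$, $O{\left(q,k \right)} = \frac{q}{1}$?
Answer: $- \frac{465}{2} \approx -232.5$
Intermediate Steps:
$O{\left(q,k \right)} = q$ ($O{\left(q,k \right)} = q 1 = q$)
$x = \frac{1}{4}$ ($x = \frac{1}{2} \cdot \frac{1}{2} = \frac{1}{4} \approx 0.25$)
$T{\left(d,n \right)} = \frac{3}{2}$ ($T{\left(d,n \right)} = 6 \cdot \frac{1}{4} = \frac{3}{2}$)
$- 30 \left(x + u T{\left(O{\left(4,-5 \right)},-3 \right)}\right) = - 30 \left(\frac{1}{4} + 5 \cdot \frac{3}{2}\right) = - 30 \left(\frac{1}{4} + \frac{15}{2}\right) = \left(-30\right) \frac{31}{4} = - \frac{465}{2}$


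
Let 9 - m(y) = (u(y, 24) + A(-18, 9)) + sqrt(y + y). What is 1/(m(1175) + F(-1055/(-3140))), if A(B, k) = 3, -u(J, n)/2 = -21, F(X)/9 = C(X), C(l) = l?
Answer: 13005252/497939719 - 1971920*sqrt(94)/497939719 ≈ -0.012277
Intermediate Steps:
F(X) = 9*X
u(J, n) = 42 (u(J, n) = -2*(-21) = 42)
m(y) = -36 - sqrt(2)*sqrt(y) (m(y) = 9 - ((42 + 3) + sqrt(y + y)) = 9 - (45 + sqrt(2*y)) = 9 - (45 + sqrt(2)*sqrt(y)) = 9 + (-45 - sqrt(2)*sqrt(y)) = -36 - sqrt(2)*sqrt(y))
1/(m(1175) + F(-1055/(-3140))) = 1/((-36 - sqrt(2)*sqrt(1175)) + 9*(-1055/(-3140))) = 1/((-36 - sqrt(2)*5*sqrt(47)) + 9*(-1055*(-1/3140))) = 1/((-36 - 5*sqrt(94)) + 9*(211/628)) = 1/((-36 - 5*sqrt(94)) + 1899/628) = 1/(-20709/628 - 5*sqrt(94))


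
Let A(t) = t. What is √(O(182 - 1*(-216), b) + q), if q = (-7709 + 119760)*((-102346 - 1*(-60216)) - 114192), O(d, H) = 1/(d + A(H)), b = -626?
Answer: I*√227638409340369/114 ≈ 1.3235e+5*I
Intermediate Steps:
O(d, H) = 1/(H + d) (O(d, H) = 1/(d + H) = 1/(H + d))
q = -17516036422 (q = 112051*((-102346 + 60216) - 114192) = 112051*(-42130 - 114192) = 112051*(-156322) = -17516036422)
√(O(182 - 1*(-216), b) + q) = √(1/(-626 + (182 - 1*(-216))) - 17516036422) = √(1/(-626 + (182 + 216)) - 17516036422) = √(1/(-626 + 398) - 17516036422) = √(1/(-228) - 17516036422) = √(-1/228 - 17516036422) = √(-3993656304217/228) = I*√227638409340369/114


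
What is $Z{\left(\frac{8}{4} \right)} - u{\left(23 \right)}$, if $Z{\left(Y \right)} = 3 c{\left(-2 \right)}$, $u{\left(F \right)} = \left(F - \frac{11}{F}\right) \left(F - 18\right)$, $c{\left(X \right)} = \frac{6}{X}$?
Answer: $- \frac{2797}{23} \approx -121.61$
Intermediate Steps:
$u{\left(F \right)} = \left(-18 + F\right) \left(F - \frac{11}{F}\right)$ ($u{\left(F \right)} = \left(F - \frac{11}{F}\right) \left(-18 + F\right) = \left(-18 + F\right) \left(F - \frac{11}{F}\right)$)
$Z{\left(Y \right)} = -9$ ($Z{\left(Y \right)} = 3 \frac{6}{-2} = 3 \cdot 6 \left(- \frac{1}{2}\right) = 3 \left(-3\right) = -9$)
$Z{\left(\frac{8}{4} \right)} - u{\left(23 \right)} = -9 - \left(-11 + 23^{2} - 414 + \frac{198}{23}\right) = -9 - \left(-11 + 529 - 414 + 198 \cdot \frac{1}{23}\right) = -9 - \left(-11 + 529 - 414 + \frac{198}{23}\right) = -9 - \frac{2590}{23} = - \frac{2797}{23}$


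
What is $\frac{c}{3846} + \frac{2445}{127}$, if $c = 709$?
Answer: $\frac{9493513}{488442} \approx 19.436$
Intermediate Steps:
$\frac{c}{3846} + \frac{2445}{127} = \frac{709}{3846} + \frac{2445}{127} = \frac{9493513}{488442}$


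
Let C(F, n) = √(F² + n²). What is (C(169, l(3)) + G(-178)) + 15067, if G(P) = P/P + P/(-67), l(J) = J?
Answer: 1009734/67 + √28570 ≈ 15240.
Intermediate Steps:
G(P) = 1 - P/67 (G(P) = 1 + P*(-1/67) = 1 - P/67)
(C(169, l(3)) + G(-178)) + 15067 = (√(169² + 3²) + (1 - 1/67*(-178))) + 15067 = (√(28561 + 9) + (1 + 178/67)) + 15067 = (√28570 + 245/67) + 15067 = (245/67 + √28570) + 15067 = 1009734/67 + √28570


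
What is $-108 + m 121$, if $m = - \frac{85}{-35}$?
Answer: $\frac{1301}{7} \approx 185.86$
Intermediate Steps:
$m = \frac{17}{7}$ ($m = \left(-85\right) \left(- \frac{1}{35}\right) = \frac{17}{7} \approx 2.4286$)
$-108 + m 121 = -108 + \frac{17}{7} \cdot 121 = -108 + \frac{2057}{7} = \frac{1301}{7}$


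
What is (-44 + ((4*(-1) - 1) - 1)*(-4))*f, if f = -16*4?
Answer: 1280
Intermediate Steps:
f = -64
(-44 + ((4*(-1) - 1) - 1)*(-4))*f = (-44 + ((4*(-1) - 1) - 1)*(-4))*(-64) = (-44 + ((-4 - 1) - 1)*(-4))*(-64) = (-44 + (-5 - 1)*(-4))*(-64) = (-44 - 6*(-4))*(-64) = (-44 + 24)*(-64) = -20*(-64) = 1280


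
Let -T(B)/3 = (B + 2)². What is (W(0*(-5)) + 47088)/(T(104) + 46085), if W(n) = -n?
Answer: 47088/12377 ≈ 3.8045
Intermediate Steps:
T(B) = -3*(2 + B)² (T(B) = -3*(B + 2)² = -3*(2 + B)²)
(W(0*(-5)) + 47088)/(T(104) + 46085) = (-0*(-5) + 47088)/(-3*(2 + 104)² + 46085) = (-1*0 + 47088)/(-3*106² + 46085) = (0 + 47088)/(-3*11236 + 46085) = 47088/(-33708 + 46085) = 47088/12377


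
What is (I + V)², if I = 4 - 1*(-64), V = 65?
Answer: 17689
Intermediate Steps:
I = 68 (I = 4 + 64 = 68)
(I + V)² = (68 + 65)² = 133² = 17689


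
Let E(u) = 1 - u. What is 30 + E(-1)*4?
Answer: 38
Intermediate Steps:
30 + E(-1)*4 = 30 + (1 - 1*(-1))*4 = 30 + (1 + 1)*4 = 30 + 2*4 = 30 + 8 = 38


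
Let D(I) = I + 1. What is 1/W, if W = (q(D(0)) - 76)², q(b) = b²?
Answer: 1/5625 ≈ 0.00017778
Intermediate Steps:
D(I) = 1 + I
W = 5625 (W = ((1 + 0)² - 76)² = (1² - 76)² = (1 - 76)² = (-75)² = 5625)
1/W = 1/5625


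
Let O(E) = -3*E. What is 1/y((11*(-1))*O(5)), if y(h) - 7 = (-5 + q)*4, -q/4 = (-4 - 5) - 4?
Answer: 1/195 ≈ 0.0051282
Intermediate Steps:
q = 52 (q = -4*((-4 - 5) - 4) = -4*(-9 - 4) = -4*(-13) = 52)
y(h) = 195 (y(h) = 7 + (-5 + 52)*4 = 7 + 47*4 = 7 + 188 = 195)
1/y((11*(-1))*O(5)) = 1/195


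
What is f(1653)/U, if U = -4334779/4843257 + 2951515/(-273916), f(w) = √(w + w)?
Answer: -1326645584412*√3306/15482311008919 ≈ -4.9269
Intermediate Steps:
f(w) = √2*√w (f(w) = √(2*w) = √2*√w)
U = -15482311008919/1326645584412 (U = -4334779*1/4843257 + 2951515*(-1/273916) = -4334779/4843257 - 2951515/273916 = -15482311008919/1326645584412 ≈ -11.670)
f(1653)/U = (√2*√1653)/(-15482311008919/1326645584412) = √3306*(-1326645584412/15482311008919) = -1326645584412*√3306/15482311008919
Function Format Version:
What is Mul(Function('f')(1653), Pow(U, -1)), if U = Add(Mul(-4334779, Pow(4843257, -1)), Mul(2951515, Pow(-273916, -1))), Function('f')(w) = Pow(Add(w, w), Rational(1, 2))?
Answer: Mul(Rational(-1326645584412, 15482311008919), Pow(3306, Rational(1, 2))) ≈ -4.9269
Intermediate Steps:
Function('f')(w) = Mul(Pow(2, Rational(1, 2)), Pow(w, Rational(1, 2))) (Function('f')(w) = Pow(Mul(2, w), Rational(1, 2)) = Mul(Pow(2, Rational(1, 2)), Pow(w, Rational(1, 2))))
U = Rational(-15482311008919, 1326645584412) (U = Add(Mul(-4334779, Rational(1, 4843257)), Mul(2951515, Rational(-1, 273916))) = Add(Rational(-4334779, 4843257), Rational(-2951515, 273916)) = Rational(-15482311008919, 1326645584412) ≈ -11.670)
Mul(Function('f')(1653), Pow(U, -1)) = Mul(Mul(Pow(2, Rational(1, 2)), Pow(1653, Rational(1, 2))), Pow(Rational(-15482311008919, 1326645584412), -1)) = Mul(Pow(3306, Rational(1, 2)), Rational(-1326645584412, 15482311008919)) = Mul(Rational(-1326645584412, 15482311008919), Pow(3306, Rational(1, 2)))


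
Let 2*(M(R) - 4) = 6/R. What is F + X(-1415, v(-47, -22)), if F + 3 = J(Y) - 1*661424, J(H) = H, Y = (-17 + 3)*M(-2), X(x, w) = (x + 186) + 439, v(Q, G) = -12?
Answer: -662252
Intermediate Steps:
M(R) = 4 + 3/R (M(R) = 4 + (6/R)/2 = 4 + 3/R)
X(x, w) = 625 + x (X(x, w) = (186 + x) + 439 = 625 + x)
Y = -35 (Y = (-17 + 3)*(4 + 3/(-2)) = -14*(4 + 3*(-1/2)) = -14*(4 - 3/2) = -14*5/2 = -35)
F = -661462 (F = -3 + (-35 - 1*661424) = -3 + (-35 - 661424) = -3 - 661459 = -661462)
F + X(-1415, v(-47, -22)) = -661462 + (625 - 1415) = -661462 - 790 = -662252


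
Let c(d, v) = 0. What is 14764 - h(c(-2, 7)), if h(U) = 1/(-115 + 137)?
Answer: 324807/22 ≈ 14764.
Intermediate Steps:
h(U) = 1/22
14764 - h(c(-2, 7)) = 14764 - 1*1/22 = 14764 - 1/22 = 324807/22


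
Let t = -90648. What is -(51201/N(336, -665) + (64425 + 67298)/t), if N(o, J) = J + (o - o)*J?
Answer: 4728864043/60280920 ≈ 78.447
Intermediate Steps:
N(o, J) = J (N(o, J) = J + 0*J = J + 0 = J)
-(51201/N(336, -665) + (64425 + 67298)/t) = -(51201/(-665) + (64425 + 67298)/(-90648)) = -(51201*(-1/665) + 131723*(-1/90648)) = -(-51201/665 - 131723/90648) = -1*(-4728864043/60280920) = 4728864043/60280920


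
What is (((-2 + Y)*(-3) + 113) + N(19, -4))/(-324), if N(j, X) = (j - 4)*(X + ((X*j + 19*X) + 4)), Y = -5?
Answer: 1073/162 ≈ 6.6235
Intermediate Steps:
N(j, X) = (-4 + j)*(4 + 20*X + X*j) (N(j, X) = (-4 + j)*(X + ((19*X + X*j) + 4)) = (-4 + j)*(X + (4 + 19*X + X*j)) = (-4 + j)*(4 + 20*X + X*j))
(((-2 + Y)*(-3) + 113) + N(19, -4))/(-324) = (((-2 - 5)*(-3) + 113) + (-16 - 80*(-4) + 4*19 - 4*19² + 16*(-4)*19))/(-324) = ((-7*(-3) + 113) + (-16 + 320 + 76 - 4*361 - 1216))*(-1/324) = ((21 + 113) + (-16 + 320 + 76 - 1444 - 1216))*(-1/324) = (134 - 2280)*(-1/324) = -2146*(-1/324) = 1073/162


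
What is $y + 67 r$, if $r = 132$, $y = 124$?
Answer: $8968$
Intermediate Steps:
$y + 67 r = 124 + 67 \cdot 132 = 124 + 8844 = 8968$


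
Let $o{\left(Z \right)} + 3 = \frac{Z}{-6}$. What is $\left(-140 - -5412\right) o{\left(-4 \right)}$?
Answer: $- \frac{36904}{3} \approx -12301.0$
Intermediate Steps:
$o{\left(Z \right)} = -3 - \frac{Z}{6}$ ($o{\left(Z \right)} = -3 + \frac{Z}{-6} = -3 + Z \left(- \frac{1}{6}\right) = -3 - \frac{Z}{6}$)
$\left(-140 - -5412\right) o{\left(-4 \right)} = \left(-140 - -5412\right) \left(-3 - - \frac{2}{3}\right) = \left(-140 + 5412\right) \left(-3 + \frac{2}{3}\right) = 5272 \left(- \frac{7}{3}\right) = - \frac{36904}{3}$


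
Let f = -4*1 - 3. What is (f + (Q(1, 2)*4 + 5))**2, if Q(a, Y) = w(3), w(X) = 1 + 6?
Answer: 676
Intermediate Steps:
w(X) = 7
Q(a, Y) = 7
f = -7 (f = -4 - 3 = -7)
(f + (Q(1, 2)*4 + 5))**2 = (-7 + (7*4 + 5))**2 = (-7 + (28 + 5))**2 = (-7 + 33)**2 = 26**2 = 676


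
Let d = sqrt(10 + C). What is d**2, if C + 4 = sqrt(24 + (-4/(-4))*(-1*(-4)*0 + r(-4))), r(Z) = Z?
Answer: 6 + 2*sqrt(5) ≈ 10.472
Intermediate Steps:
C = -4 + 2*sqrt(5) (C = -4 + sqrt(24 + (-4/(-4))*(-1*(-4)*0 - 4)) = -4 + sqrt(24 + (-4*(-1/4))*(4*0 - 4)) = -4 + sqrt(24 + 1*(0 - 4)) = -4 + sqrt(24 + 1*(-4)) = -4 + sqrt(24 - 4) = -4 + sqrt(20) = -4 + 2*sqrt(5) ≈ 0.47214)
d = sqrt(6 + 2*sqrt(5)) (d = sqrt(10 + (-4 + 2*sqrt(5))) = sqrt(6 + 2*sqrt(5)) ≈ 3.2361)
d**2 = (sqrt(6 + 2*sqrt(5)))**2 = 6 + 2*sqrt(5)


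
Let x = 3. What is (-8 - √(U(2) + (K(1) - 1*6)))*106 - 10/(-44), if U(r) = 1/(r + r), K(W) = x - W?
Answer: -18651/22 - 53*I*√15 ≈ -847.77 - 205.27*I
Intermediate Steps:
K(W) = 3 - W
U(r) = 1/(2*r)
(-8 - √(U(2) + (K(1) - 1*6)))*106 - 10/(-44) = (-8 - √((½)/2 + ((3 - 1*1) - 1*6)))*106 - 10/(-44) = (-8 - √((½)*(½) + ((3 - 1) - 6)))*106 - 10*(-1/44) = (-8 - √(¼ + (2 - 6)))*106 + 5/22 = (-8 - √(¼ - 4))*106 + 5/22 = (-8 - √(-15/4))*106 + 5/22 = (-8 - I*√15/2)*106 + 5/22 = (-848 - 53*I*√15) + 5/22 = -18651/22 - 53*I*√15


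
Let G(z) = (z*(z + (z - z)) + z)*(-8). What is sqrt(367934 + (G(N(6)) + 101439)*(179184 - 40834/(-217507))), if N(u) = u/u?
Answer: 14*sqrt(4386673717883771398)/217507 ≈ 1.3481e+5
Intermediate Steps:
N(u) = 1
G(z) = -8*z - 8*z**2 (G(z) = (z*(z + 0) + z)*(-8) = (z*z + z)*(-8) = (z**2 + z)*(-8) = (z + z**2)*(-8) = -8*z - 8*z**2)
sqrt(367934 + (G(N(6)) + 101439)*(179184 - 40834/(-217507))) = sqrt(367934 + (-8*1*(1 + 1) + 101439)*(179184 - 40834/(-217507))) = sqrt(367934 + (-8*1*2 + 101439)*(179184 - 40834*(-1/217507))) = sqrt(367934 + (-16 + 101439)*(179184 + 40834/217507)) = sqrt(367934 + 101423*(38973815122/217507)) = sqrt(367934 + 3952841251118606/217507) = sqrt(3952921279339144/217507) = 14*sqrt(4386673717883771398)/217507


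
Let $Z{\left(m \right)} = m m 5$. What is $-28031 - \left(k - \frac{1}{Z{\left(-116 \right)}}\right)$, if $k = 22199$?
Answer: $- \frac{3379474399}{67280} \approx -50230.0$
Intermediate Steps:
$Z{\left(m \right)} = 5 m^{2}$ ($Z{\left(m \right)} = m^{2} \cdot 5 = 5 m^{2}$)
$-28031 - \left(k - \frac{1}{Z{\left(-116 \right)}}\right) = -28031 - \left(22199 - \frac{1}{5 \left(-116\right)^{2}}\right) = -28031 - \left(22199 - \frac{1}{5 \cdot 13456}\right) = -28031 - \left(22199 - \frac{1}{67280}\right) = -28031 - \frac{1493548719}{67280} = - \frac{3379474399}{67280}$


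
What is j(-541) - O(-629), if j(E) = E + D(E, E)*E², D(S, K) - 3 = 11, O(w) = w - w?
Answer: 4096993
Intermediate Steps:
O(w) = 0
D(S, K) = 14 (D(S, K) = 3 + 11 = 14)
j(E) = E + 14*E²
j(-541) - O(-629) = -541*(1 + 14*(-541)) - 1*0 = -541*(1 - 7574) + 0 = -541*(-7573) + 0 = 4096993 + 0 = 4096993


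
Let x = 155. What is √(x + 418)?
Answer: √573 ≈ 23.937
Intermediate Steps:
√(x + 418) = √(155 + 418) = √573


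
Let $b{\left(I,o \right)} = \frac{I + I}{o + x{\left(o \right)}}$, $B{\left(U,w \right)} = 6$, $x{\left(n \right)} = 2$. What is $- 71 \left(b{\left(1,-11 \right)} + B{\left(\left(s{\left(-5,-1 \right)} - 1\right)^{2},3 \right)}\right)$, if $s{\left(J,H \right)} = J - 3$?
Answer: $- \frac{3692}{9} \approx -410.22$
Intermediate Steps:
$s{\left(J,H \right)} = -3 + J$
$b{\left(I,o \right)} = \frac{2 I}{2 + o}$ ($b{\left(I,o \right)} = \frac{I + I}{o + 2} = \frac{2 I}{2 + o}$)
$- 71 \left(b{\left(1,-11 \right)} + B{\left(\left(s{\left(-5,-1 \right)} - 1\right)^{2},3 \right)}\right) = - 71 \left(2 \cdot 1 \frac{1}{2 - 11} + 6\right) = - 71 \left(2 \cdot 1 \frac{1}{-9} + 6\right) = - 71 \left(2 \cdot 1 \left(- \frac{1}{9}\right) + 6\right) = - 71 \left(- \frac{2}{9} + 6\right) = \left(-71\right) \frac{52}{9} = - \frac{3692}{9}$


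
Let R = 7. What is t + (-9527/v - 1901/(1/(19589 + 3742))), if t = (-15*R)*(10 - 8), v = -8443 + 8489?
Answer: -2040221813/46 ≈ -4.4353e+7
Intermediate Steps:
v = 46
t = -210 (t = (-15*7)*(10 - 8) = -105*2 = -210)
t + (-9527/v - 1901/(1/(19589 + 3742))) = -210 + (-9527/46 - 1901/(1/(19589 + 3742))) = -210 + (-9527*1/46 - 1901/(1/23331)) = -210 + (-9527/46 - 1901/1/23331) = -210 + (-9527/46 - 1901*23331) = -210 + (-9527/46 - 44352231) = -210 - 2040212153/46 = -2040221813/46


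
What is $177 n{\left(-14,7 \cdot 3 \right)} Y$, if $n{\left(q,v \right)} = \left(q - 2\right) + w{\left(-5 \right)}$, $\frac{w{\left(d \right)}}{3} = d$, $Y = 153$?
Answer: $-839511$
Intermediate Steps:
$w{\left(d \right)} = 3 d$
$n{\left(q,v \right)} = -17 + q$ ($n{\left(q,v \right)} = \left(q - 2\right) + 3 \left(-5\right) = \left(-2 + q\right) - 15 = -17 + q$)
$177 n{\left(-14,7 \cdot 3 \right)} Y = 177 \left(-17 - 14\right) 153 = 177 \left(-31\right) 153 = \left(-5487\right) 153 = -839511$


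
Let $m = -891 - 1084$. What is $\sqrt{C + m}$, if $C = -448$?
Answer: $i \sqrt{2423} \approx 49.224 i$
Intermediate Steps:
$m = -1975$
$\sqrt{C + m} = \sqrt{-448 - 1975} = \sqrt{-2423} = i \sqrt{2423}$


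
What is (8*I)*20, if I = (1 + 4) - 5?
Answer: 0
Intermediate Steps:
I = 0 (I = 5 - 5 = 0)
(8*I)*20 = (8*0)*20 = 0*20 = 0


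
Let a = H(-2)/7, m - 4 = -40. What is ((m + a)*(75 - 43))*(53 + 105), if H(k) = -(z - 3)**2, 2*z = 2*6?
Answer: -1319616/7 ≈ -1.8852e+5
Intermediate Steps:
z = 6 (z = (2*6)/2 = (1/2)*12 = 6)
m = -36 (m = 4 - 40 = -36)
H(k) = -9 (H(k) = -(6 - 3)**2 = -1*3**2 = -1*9 = -9)
a = -9/7 ≈ -1.2857
((m + a)*(75 - 43))*(53 + 105) = ((-36 - 9/7)*(75 - 43))*(53 + 105) = -261/7*32*158 = -8352/7*158 = -1319616/7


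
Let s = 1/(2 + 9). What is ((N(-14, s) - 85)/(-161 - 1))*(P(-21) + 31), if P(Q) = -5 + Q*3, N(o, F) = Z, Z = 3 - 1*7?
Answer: -3293/162 ≈ -20.327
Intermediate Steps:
s = 1/11 ≈ 0.090909
Z = -4 (Z = 3 - 7 = -4)
N(o, F) = -4
P(Q) = -5 + 3*Q
((N(-14, s) - 85)/(-161 - 1))*(P(-21) + 31) = ((-4 - 85)/(-161 - 1))*((-5 + 3*(-21)) + 31) = (-89/(-162))*((-5 - 63) + 31) = (-89*(-1/162))*(-68 + 31) = (89/162)*(-37) = -3293/162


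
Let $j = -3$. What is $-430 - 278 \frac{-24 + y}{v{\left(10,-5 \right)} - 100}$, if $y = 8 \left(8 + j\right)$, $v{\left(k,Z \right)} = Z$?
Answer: $- \frac{40702}{105} \approx -387.64$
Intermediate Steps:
$y = 40$ ($y = 8 \left(8 - 3\right) = 8 \cdot 5 = 40$)
$-430 - 278 \frac{-24 + y}{v{\left(10,-5 \right)} - 100} = -430 - 278 \frac{-24 + 40}{-5 - 100} = -430 - 278 \frac{16}{-105} = -430 - 278 \cdot 16 \left(- \frac{1}{105}\right) = -430 - - \frac{4448}{105} = -430 + \frac{4448}{105} = - \frac{40702}{105}$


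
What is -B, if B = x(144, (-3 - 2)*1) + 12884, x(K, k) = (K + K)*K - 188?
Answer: -54168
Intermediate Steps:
x(K, k) = -188 + 2*K² (x(K, k) = (2*K)*K - 188 = 2*K² - 188 = -188 + 2*K²)
B = 54168 (B = (-188 + 2*144²) + 12884 = (-188 + 2*20736) + 12884 = (-188 + 41472) + 12884 = 41284 + 12884 = 54168)
-B = -1*54168 = -54168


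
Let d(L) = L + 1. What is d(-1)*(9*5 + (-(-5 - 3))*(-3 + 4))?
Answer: 0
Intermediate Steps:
d(L) = 1 + L
d(-1)*(9*5 + (-(-5 - 3))*(-3 + 4)) = (1 - 1)*(9*5 + (-(-5 - 3))*(-3 + 4)) = 0*(45 - 1*(-8)*1) = 0*(45 + 8*1) = 0*(45 + 8) = 0*53 = 0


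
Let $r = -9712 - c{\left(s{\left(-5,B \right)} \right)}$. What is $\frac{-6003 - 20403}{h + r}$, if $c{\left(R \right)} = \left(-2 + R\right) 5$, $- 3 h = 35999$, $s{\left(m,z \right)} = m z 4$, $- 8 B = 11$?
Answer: $\frac{158436}{131035} \approx 1.2091$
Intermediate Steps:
$B = - \frac{11}{8}$ ($B = \left(- \frac{1}{8}\right) 11 = - \frac{11}{8} \approx -1.375$)
$s{\left(m,z \right)} = 4 m z$
$h = - \frac{35999}{3}$ ($h = \left(- \frac{1}{3}\right) 35999 = - \frac{35999}{3} \approx -12000.0$)
$c{\left(R \right)} = -10 + 5 R$
$r = - \frac{19679}{2}$ ($r = -9712 - \left(-10 + 5 \cdot 4 \left(-5\right) \left(- \frac{11}{8}\right)\right) = -9712 - \left(-10 + 5 \cdot \frac{55}{2}\right) = -9712 - \left(-10 + \frac{275}{2}\right) = -9712 - \frac{255}{2} = - \frac{19679}{2} \approx -9839.5$)
$\frac{-6003 - 20403}{h + r} = \frac{-6003 - 20403}{- \frac{35999}{3} - \frac{19679}{2}} = - \frac{26406}{- \frac{131035}{6}} = \left(-26406\right) \left(- \frac{6}{131035}\right) = \frac{158436}{131035}$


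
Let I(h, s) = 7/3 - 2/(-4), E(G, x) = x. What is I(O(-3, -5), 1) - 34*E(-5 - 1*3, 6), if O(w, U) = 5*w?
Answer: -1207/6 ≈ -201.17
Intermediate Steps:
I(h, s) = 17/6 (I(h, s) = 7*(⅓) - 2*(-¼) = 7/3 + ½ = 17/6)
I(O(-3, -5), 1) - 34*E(-5 - 1*3, 6) = 17/6 - 34*6 = 17/6 - 204 = -1207/6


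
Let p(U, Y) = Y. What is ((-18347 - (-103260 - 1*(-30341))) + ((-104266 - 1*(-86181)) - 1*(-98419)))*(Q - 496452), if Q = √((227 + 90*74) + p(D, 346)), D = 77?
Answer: -66974353512 + 134906*√7233 ≈ -6.6963e+10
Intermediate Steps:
Q = √7233 (Q = √((227 + 90*74) + 346) = √((227 + 6660) + 346) = √(6887 + 346) = √7233 ≈ 85.047)
((-18347 - (-103260 - 1*(-30341))) + ((-104266 - 1*(-86181)) - 1*(-98419)))*(Q - 496452) = ((-18347 - (-103260 - 1*(-30341))) + ((-104266 - 1*(-86181)) - 1*(-98419)))*(√7233 - 496452) = ((-18347 - (-103260 + 30341)) + ((-104266 + 86181) + 98419))*(-496452 + √7233) = ((-18347 - 1*(-72919)) + (-18085 + 98419))*(-496452 + √7233) = ((-18347 + 72919) + 80334)*(-496452 + √7233) = (54572 + 80334)*(-496452 + √7233) = 134906*(-496452 + √7233) = -66974353512 + 134906*√7233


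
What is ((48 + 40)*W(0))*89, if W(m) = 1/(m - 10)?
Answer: -3916/5 ≈ -783.20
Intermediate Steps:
W(m) = 1/(-10 + m)
((48 + 40)*W(0))*89 = ((48 + 40)/(-10 + 0))*89 = (88/(-10))*89 = (88*(-⅒))*89 = -44/5*89 = -3916/5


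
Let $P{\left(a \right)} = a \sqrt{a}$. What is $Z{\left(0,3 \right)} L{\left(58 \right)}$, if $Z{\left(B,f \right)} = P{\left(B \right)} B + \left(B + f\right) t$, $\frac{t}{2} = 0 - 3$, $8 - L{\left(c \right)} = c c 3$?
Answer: $181512$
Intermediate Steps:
$P{\left(a \right)} = a^{\frac{3}{2}}$
$L{\left(c \right)} = 8 - 3 c^{2}$ ($L{\left(c \right)} = 8 - c c 3 = 8 - c^{2} \cdot 3 = 8 - 3 c^{2}$)
$t = -6$ ($t = 2 \left(0 - 3\right) = 2 \left(-3\right) = -6$)
$Z{\left(B,f \right)} = B^{\frac{5}{2}} - 6 B - 6 f$ ($Z{\left(B,f \right)} = B^{\frac{3}{2}} B + \left(B + f\right) \left(-6\right) = B^{\frac{5}{2}} - \left(6 B + 6 f\right) = B^{\frac{5}{2}} - 6 B - 6 f$)
$Z{\left(0,3 \right)} L{\left(58 \right)} = \left(0^{\frac{5}{2}} - 0 - 18\right) \left(8 - 3 \cdot 58^{2}\right) = \left(0 + 0 - 18\right) \left(8 - 10092\right) = - 18 \left(8 - 10092\right) = \left(-18\right) \left(-10084\right) = 181512$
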